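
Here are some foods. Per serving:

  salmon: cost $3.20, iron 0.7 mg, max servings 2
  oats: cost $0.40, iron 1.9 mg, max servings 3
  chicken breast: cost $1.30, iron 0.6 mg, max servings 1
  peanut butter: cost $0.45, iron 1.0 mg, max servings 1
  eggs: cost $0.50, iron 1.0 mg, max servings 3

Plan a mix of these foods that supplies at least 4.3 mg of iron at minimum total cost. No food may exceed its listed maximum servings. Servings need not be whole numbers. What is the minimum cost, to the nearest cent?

Cost per mg of iron: oats $0.2105, peanut butter $0.4500, eggs $0.5000, chicken breast $2.1667, salmon $4.5714.
Take 2.263 servings of oats: +4.3 mg iron for $0.91 (total $0.91, still need 0.0 mg).
Filling from the cheapest source first is optimal under one linear minimum: $0.91.

$0.91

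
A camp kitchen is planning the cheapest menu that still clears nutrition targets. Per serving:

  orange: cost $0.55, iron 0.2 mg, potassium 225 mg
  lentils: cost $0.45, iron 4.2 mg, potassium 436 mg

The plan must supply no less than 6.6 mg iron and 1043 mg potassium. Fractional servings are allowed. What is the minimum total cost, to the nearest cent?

Check every corner: each single food scaled to meet both minima, and each pair solved so both constraints bind.
orange only: max(6.6/0.2, 1043/225) = 33 servings → $18.15.
lentils only: max(6.6/4.2, 1043/436) = 2.392 servings → $1.08.
orange + lentils with both tight: 1.752 servings and 1.488 servings → $1.63.
Cheapest feasible corner: $1.08.

$1.08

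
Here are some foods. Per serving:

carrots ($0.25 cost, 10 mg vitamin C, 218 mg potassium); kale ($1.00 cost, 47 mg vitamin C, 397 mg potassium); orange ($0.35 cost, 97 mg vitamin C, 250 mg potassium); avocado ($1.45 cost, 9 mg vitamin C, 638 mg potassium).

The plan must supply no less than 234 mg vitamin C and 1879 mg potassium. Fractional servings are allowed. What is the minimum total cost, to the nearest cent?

Check every corner: each single food scaled to meet both minima, and each pair solved so both constraints bind.
carrots only: max(234/10, 1879/218) = 23.4 servings → $5.85.
kale only: max(234/47, 1879/397) = 4.979 servings → $4.98.
orange only: max(234/97, 1879/250) = 7.516 servings → $2.63.
avocado only: max(234/9, 1879/638) = 26 servings → $37.70.
carrots + kale: the both-tight solution has a negative serving — not a feasible corner.
carrots + orange with both tight: 6.638 servings and 1.728 servings → $2.26.
carrots + avocado: the both-tight solution has a negative serving — not a feasible corner.
kale + orange with both tight: 4.625 servings and 0.1713 servings → $4.69.
kale + avocado with both targets exact would need a negative amount; discard.
orange + avocado with both tight: 2.22 servings and 2.075 servings → $3.79.
So the least-cost plan costs $2.26.

$2.26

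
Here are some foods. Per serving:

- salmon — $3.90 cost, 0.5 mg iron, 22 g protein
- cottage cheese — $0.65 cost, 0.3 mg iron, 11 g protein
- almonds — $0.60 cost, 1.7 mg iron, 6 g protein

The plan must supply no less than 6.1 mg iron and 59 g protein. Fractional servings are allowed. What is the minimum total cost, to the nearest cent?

The cheapest plan sits at a corner of the feasible region — with two constraints it uses at most two foods.
salmon only: max(6.1/0.5, 59/22) = 12.2 servings → $47.58.
cottage cheese only: max(6.1/0.3, 59/11) = 20.33 servings → $13.22.
almonds only: max(6.1/1.7, 59/6) = 9.833 servings → $5.90.
salmon + cottage cheese: the both-tight solution has a negative serving — not a feasible corner.
salmon + almonds with both tight: 1.852 servings and 3.044 servings → $9.05.
cottage cheese + almonds with both tight: 3.769 servings and 2.923 servings → $4.20.
So the least-cost plan costs $4.20.

$4.20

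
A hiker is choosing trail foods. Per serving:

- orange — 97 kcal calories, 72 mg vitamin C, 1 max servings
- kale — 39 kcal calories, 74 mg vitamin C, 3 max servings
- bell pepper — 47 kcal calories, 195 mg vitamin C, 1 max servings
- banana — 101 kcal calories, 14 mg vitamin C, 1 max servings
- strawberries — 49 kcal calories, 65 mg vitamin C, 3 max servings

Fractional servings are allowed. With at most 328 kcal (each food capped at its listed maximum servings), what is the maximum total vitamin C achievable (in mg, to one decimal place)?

624.6 mg

Vitamin C per kcal: bell pepper 4.149, kale 1.897, strawberries 1.327, orange 0.7423, banana 0.1386.
Take 1 serving of bell pepper: uses 47 kcal, +195.0 mg vitamin C (running total 195.0 mg).
Take 3 servings of kale: uses 117 kcal, +222.0 mg vitamin C (running total 417.0 mg).
Take 3 servings of strawberries: uses 147 kcal, +195.0 mg vitamin C (running total 612.0 mg).
Take 0.1753 servings of orange: uses 17 kcal, +12.6 mg vitamin C (running total 624.6 mg).
Filling greedily by vitamin C-per-kcal is optimal for one linear limit, giving 624.6 mg.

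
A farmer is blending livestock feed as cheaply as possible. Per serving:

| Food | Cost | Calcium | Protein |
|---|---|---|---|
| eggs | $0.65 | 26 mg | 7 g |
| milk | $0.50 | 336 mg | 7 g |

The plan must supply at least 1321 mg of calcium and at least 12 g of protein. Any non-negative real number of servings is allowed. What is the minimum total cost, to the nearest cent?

An LP optimum is at a vertex; with two nutrient constraints at most two foods are used. Check each candidate.
eggs only: max(1321/26, 12/7) = 50.81 servings → $33.02.
milk only: max(1321/336, 12/7) = 3.932 servings → $1.97.
eggs + milk: the both-tight solution has a negative serving — not a feasible corner.
So the least-cost plan costs $1.97.

$1.97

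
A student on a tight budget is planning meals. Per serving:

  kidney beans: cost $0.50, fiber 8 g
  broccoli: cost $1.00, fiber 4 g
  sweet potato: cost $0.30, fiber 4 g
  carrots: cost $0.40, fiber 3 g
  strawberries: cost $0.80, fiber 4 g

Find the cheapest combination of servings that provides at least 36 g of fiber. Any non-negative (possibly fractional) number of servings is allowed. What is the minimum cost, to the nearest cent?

Cost per g of fiber: kidney beans $0.0625, sweet potato $0.0750, carrots $0.1333, strawberries $0.2000, broccoli $0.2500.
With no serving limits, use only kidney beans: 36 g / 8 g = 4.5 servings × $0.50 = $2.25.

$2.25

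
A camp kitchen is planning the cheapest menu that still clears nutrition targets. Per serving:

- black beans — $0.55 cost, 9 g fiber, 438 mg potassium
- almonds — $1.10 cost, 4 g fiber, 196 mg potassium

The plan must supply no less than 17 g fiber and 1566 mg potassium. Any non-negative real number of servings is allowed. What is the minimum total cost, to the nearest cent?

Two binding constraints pin down two serving amounts, so the optimal mix uses at most two foods. The candidates are each food alone (scaled to the tighter of fiber/potassium) and each pair with both constraints tight.
black beans only: max(17/9, 1566/438) = 3.575 servings → $1.97.
almonds only: max(17/4, 1566/196) = 7.99 servings → $8.79.
black beans + almonds: the both-tight solution has a negative serving — not a feasible corner.
Cheapest feasible corner: $1.97.

$1.97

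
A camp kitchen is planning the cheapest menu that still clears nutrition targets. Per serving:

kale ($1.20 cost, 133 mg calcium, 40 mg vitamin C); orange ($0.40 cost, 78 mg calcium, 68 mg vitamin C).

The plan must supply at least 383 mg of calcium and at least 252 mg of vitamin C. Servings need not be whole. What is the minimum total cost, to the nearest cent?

$1.96

At the optimum either one food covers both requirements or two foods hit both targets exactly; no other combination can be cheaper.
kale only: max(383/133, 252/40) = 6.3 servings → $7.56.
orange only: max(383/78, 252/68) = 4.91 servings → $1.96.
kale + orange with both tight: 1.078 servings and 3.072 servings → $2.52.
The minimum over all feasible corners is $1.96.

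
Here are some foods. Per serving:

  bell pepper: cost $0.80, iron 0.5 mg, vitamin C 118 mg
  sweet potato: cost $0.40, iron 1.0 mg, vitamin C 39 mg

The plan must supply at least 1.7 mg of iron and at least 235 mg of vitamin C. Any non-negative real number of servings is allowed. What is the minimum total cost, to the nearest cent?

$1.71

With two linear requirements the optimum uses one or two foods; enumerate the corners.
bell pepper only: max(1.7/0.5, 235/118) = 3.4 servings → $2.72.
sweet potato only: max(1.7/1.0, 235/39) = 6.026 servings → $2.41.
bell pepper + sweet potato with both tight: 1.713 servings and 0.8437 servings → $1.71.
The minimum over all feasible corners is $1.71.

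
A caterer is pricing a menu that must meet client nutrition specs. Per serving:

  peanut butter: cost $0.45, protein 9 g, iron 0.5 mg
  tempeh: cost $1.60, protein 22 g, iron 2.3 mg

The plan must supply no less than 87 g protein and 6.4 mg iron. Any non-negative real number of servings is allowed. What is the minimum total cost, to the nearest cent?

$5.08

The cheapest plan sits at a corner of the feasible region — with two constraints it uses at most two foods.
peanut butter only: max(87/9, 6.4/0.5) = 12.8 servings → $5.76.
tempeh only: max(87/22, 6.4/2.3) = 3.955 servings → $6.33.
peanut butter + tempeh with both tight: 6.113 servings and 1.454 servings → $5.08.
The minimum over all feasible corners is $5.08.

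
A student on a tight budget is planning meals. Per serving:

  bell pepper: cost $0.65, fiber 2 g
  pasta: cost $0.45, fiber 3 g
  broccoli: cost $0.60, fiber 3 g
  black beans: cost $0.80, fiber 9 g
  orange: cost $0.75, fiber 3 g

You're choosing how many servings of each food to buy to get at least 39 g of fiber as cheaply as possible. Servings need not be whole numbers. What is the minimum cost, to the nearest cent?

$3.47

Cost per g of fiber: black beans $0.0889, pasta $0.1500, broccoli $0.2000, orange $0.2500, bell pepper $0.3250.
With no serving limits, use only black beans: 39 g / 9 g = 4.333 servings × $0.80 = $3.47.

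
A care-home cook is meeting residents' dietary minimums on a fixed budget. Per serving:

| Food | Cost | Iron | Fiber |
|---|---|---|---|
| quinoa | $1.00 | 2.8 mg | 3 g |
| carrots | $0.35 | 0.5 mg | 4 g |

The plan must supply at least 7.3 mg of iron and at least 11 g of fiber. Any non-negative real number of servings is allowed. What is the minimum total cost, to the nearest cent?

At the optimum either one food covers both requirements or two foods hit both targets exactly; no other combination can be cheaper.
quinoa only: max(7.3/2.8, 11/3) = 3.667 servings → $3.67.
carrots only: max(7.3/0.5, 11/4) = 14.6 servings → $5.11.
quinoa + carrots with both tight: 2.443 servings and 0.9175 servings → $2.76.
The minimum over all feasible corners is $2.76.

$2.76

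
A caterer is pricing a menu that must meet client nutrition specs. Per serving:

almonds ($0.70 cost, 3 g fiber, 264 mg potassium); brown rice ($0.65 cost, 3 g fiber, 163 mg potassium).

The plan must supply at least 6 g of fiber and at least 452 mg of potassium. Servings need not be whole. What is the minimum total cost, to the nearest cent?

$1.36

With two linear requirements the optimum uses one or two foods; enumerate the corners.
almonds only: max(6/3, 452/264) = 2 servings → $1.40.
brown rice only: max(6/3, 452/163) = 2.773 servings → $1.80.
almonds + brown rice with both tight: 1.248 servings and 0.7525 servings → $1.36.
The minimum over all feasible corners is $1.36.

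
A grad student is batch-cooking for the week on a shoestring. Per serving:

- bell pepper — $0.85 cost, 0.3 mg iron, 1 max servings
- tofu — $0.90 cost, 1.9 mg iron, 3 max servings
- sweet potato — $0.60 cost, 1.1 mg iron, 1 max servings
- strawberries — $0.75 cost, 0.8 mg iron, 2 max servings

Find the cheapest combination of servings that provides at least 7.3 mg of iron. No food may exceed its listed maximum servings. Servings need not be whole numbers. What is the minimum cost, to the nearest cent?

$3.77

Cost per mg of iron: tofu $0.4737, sweet potato $0.5455, strawberries $0.9375, bell pepper $2.8333.
Take 3 servings of tofu: +5.7 mg iron for $2.70 (total $2.70, still need 1.6 mg).
Take 1 serving of sweet potato: +1.1 mg iron for $0.60 (total $3.30, still need 0.5 mg).
Take 0.625 servings of strawberries: +0.5 mg iron for $0.47 (total $3.77, still need 0.0 mg).
Filling from the cheapest source first is optimal under one linear minimum: $3.77.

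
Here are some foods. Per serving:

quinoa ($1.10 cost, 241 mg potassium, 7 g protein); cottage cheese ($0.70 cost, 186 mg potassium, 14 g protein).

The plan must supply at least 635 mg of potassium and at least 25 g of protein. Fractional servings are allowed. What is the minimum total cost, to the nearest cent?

$2.39

At the optimum either one food covers both requirements or two foods hit both targets exactly; no other combination can be cheaper.
quinoa only: max(635/241, 25/7) = 3.571 servings → $3.93.
cottage cheese only: max(635/186, 25/14) = 3.414 servings → $2.39.
quinoa + cottage cheese with both tight: 2.046 servings and 0.7625 servings → $2.78.
The minimum over all feasible corners is $2.39.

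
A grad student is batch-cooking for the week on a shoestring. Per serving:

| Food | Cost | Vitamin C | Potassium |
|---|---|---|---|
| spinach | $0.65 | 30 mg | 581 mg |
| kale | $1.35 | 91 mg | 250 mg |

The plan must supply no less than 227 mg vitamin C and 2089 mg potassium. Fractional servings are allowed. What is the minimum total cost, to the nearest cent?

$3.97

Minimising a linear cost over {vitamin C ≥ 227, potassium ≥ 2089, servings ≥ 0} — the optimum is at a vertex, using one or two foods.
spinach only: max(227/30, 2089/581) = 7.567 servings → $4.92.
kale only: max(227/91, 2089/250) = 8.356 servings → $11.28.
spinach + kale with both tight: 2.939 servings and 1.526 servings → $3.97.
The minimum over all feasible corners is $3.97.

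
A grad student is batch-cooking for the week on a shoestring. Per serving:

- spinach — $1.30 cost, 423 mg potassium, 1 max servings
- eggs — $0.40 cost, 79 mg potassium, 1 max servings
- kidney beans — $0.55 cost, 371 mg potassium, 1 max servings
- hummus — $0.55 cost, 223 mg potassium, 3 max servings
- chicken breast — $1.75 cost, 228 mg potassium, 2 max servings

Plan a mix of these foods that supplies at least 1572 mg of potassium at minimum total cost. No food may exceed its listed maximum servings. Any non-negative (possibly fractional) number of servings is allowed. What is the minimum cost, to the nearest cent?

Cost per mg of potassium: kidney beans $0.0015, hummus $0.0025, spinach $0.0031, eggs $0.0051, chicken breast $0.0077.
Take 1 serving of kidney beans: +371.0 mg potassium for $0.55 (total $0.55, still need 1201.0 mg).
Take 3 servings of hummus: +669.0 mg potassium for $1.65 (total $2.20, still need 532.0 mg).
Take 1 serving of spinach: +423.0 mg potassium for $1.30 (total $3.50, still need 109.0 mg).
Take 1 serving of eggs: +79.0 mg potassium for $0.40 (total $3.90, still need 30.0 mg).
Take 0.1316 servings of chicken breast: +30.0 mg potassium for $0.23 (total $4.13, still need 0.0 mg).
Filling from the cheapest source first is optimal under one linear minimum: $4.13.

$4.13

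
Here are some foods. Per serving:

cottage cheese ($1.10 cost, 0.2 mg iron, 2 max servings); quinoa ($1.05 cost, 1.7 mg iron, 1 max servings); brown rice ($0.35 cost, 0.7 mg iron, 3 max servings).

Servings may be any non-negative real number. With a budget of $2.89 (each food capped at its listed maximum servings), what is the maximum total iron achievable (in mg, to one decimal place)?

3.9 mg

Iron per dollar: brown rice 2, quinoa 1.619, cottage cheese 0.1818.
Take 3 servings of brown rice: spends $1.05, +2.1 mg iron (running total 2.1 mg).
Take 1 serving of quinoa: spends $1.05, +1.7 mg iron (running total 3.8 mg).
Take 0.7182 servings of cottage cheese: spends $0.79, +0.1 mg iron (running total 3.9 mg).
Filling greedily by iron-per-dollar is optimal for one linear limit, giving 3.9 mg.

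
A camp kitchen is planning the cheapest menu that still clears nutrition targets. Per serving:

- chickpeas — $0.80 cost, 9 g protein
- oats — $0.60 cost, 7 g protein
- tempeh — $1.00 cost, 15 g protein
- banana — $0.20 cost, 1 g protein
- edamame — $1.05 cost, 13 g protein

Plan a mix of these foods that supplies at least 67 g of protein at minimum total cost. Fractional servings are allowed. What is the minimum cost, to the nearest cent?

Cost per g of protein: tempeh $0.0667, edamame $0.0808, oats $0.0857, chickpeas $0.0889, banana $0.2000.
With no serving limits, use only tempeh: 67 g / 15 g = 4.467 servings × $1.00 = $4.47.

$4.47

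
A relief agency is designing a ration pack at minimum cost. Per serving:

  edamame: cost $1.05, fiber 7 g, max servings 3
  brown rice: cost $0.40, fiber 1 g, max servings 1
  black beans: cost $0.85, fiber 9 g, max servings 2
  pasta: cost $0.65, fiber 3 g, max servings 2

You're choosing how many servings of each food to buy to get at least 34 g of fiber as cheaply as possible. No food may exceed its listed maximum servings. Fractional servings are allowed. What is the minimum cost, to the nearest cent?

$4.10

Cost per g of fiber: black beans $0.0944, edamame $0.1500, pasta $0.2167, brown rice $0.4000.
Take 2 servings of black beans: +18.0 g fiber for $1.70 (total $1.70, still need 16.0 g).
Take 2.286 servings of edamame: +16.0 g fiber for $2.40 (total $4.10, still need 0.0 g).
Greedy by cheapest-per-g is optimal for a single linear constraint, so the minimum cost is $4.10.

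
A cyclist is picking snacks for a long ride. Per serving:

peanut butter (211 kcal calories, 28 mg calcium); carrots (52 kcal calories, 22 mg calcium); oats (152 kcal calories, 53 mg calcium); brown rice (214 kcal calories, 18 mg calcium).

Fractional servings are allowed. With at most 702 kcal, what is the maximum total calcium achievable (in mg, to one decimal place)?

297.0 mg

Calcium per kcal: carrots 0.4231, oats 0.3487, peanut butter 0.1327, brown rice 0.08411.
With no serving limits, spend the whole calories allowance on carrots: 702 kcal / 52 kcal × 22 mg = 297.0 mg.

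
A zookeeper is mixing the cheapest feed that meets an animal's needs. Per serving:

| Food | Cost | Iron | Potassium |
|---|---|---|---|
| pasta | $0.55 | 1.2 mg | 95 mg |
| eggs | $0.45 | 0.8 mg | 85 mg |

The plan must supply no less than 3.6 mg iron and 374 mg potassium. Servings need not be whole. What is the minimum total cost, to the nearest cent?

$1.99

The cheapest plan sits at a corner of the feasible region — with two constraints it uses at most two foods.
pasta only: max(3.6/1.2, 374/95) = 3.937 servings → $2.17.
eggs only: max(3.6/0.8, 374/85) = 4.5 servings → $2.02.
pasta + eggs with both tight: 0.2615 servings and 4.108 servings → $1.99.
So the least-cost plan costs $1.99.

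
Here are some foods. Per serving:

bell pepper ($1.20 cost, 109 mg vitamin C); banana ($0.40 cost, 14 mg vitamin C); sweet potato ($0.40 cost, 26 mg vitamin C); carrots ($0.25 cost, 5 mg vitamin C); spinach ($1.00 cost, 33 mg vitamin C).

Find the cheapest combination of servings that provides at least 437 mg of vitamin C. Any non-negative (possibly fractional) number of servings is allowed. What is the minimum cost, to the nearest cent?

Cost per mg of vitamin C: bell pepper $0.0110, sweet potato $0.0154, banana $0.0286, spinach $0.0303, carrots $0.0500.
With no serving limits, use only bell pepper: 437 mg / 109 mg = 4.009 servings × $1.20 = $4.81.

$4.81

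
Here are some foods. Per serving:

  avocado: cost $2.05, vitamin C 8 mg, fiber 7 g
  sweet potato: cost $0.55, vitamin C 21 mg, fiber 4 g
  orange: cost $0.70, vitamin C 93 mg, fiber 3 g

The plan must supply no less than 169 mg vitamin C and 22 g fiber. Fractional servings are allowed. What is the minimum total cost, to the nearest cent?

$3.22

The cheapest plan sits at a corner of the feasible region — with two constraints it uses at most two foods.
avocado only: max(169/8, 22/7) = 21.12 servings → $43.31.
sweet potato only: max(169/21, 22/4) = 8.048 servings → $4.43.
orange only: max(169/93, 22/3) = 7.333 servings → $5.13.
avocado + sweet potato: the both-tight solution has a negative serving — not a feasible corner.
avocado + orange with both tight: 2.455 servings and 1.606 servings → $6.16.
sweet potato + orange with both tight: 4.981 servings and 0.6926 servings → $3.22.
So the least-cost plan costs $3.22.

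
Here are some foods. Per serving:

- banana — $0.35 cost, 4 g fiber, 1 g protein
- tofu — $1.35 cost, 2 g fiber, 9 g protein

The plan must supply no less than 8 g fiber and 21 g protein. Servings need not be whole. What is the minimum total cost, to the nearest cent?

$3.33

banana only: max(8/4, 21/1) = 21 servings → $7.35.
tofu only: max(8/2, 21/9) = 4 servings → $5.40.
banana + tofu with both tight: 0.8824 servings and 2.235 servings → $3.33.
Cheapest feasible corner: $3.33.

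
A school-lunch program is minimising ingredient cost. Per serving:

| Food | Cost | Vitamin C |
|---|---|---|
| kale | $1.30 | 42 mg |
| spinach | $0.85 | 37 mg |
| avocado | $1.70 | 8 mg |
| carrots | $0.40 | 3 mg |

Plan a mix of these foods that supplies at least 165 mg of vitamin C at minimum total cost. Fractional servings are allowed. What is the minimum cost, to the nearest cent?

Cost per mg of vitamin C: spinach $0.0230, kale $0.0310, carrots $0.1333, avocado $0.2125.
With no serving limits, use only spinach: 165 mg / 37 mg = 4.459 servings × $0.85 = $3.79.

$3.79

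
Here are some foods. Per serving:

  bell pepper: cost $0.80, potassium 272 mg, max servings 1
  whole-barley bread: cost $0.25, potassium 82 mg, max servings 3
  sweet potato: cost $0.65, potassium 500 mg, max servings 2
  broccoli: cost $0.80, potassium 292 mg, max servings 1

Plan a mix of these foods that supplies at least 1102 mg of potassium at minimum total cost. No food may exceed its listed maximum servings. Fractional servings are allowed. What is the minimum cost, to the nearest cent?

Cost per mg of potassium: sweet potato $0.0013, broccoli $0.0027, bell pepper $0.0029, whole-barley bread $0.0030.
Take 2 servings of sweet potato: +1000.0 mg potassium for $1.30 (total $1.30, still need 102.0 mg).
Take 0.3493 servings of broccoli: +102.0 mg potassium for $0.28 (total $1.58, still need 0.0 mg).
Greedy by cheapest-per-mg is optimal for a single linear constraint, so the minimum cost is $1.58.

$1.58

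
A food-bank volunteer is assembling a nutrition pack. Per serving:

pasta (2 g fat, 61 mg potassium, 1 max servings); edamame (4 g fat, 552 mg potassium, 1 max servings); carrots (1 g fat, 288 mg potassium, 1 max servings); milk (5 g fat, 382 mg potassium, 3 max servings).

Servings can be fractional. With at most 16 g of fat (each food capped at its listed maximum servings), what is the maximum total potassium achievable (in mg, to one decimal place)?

Potassium per g fat: carrots 288, edamame 138, milk 76.4, pasta 30.5.
Take 1 serving of carrots: uses 1 g fat, +288.0 mg potassium (running total 288.0 mg).
Take 1 serving of edamame: uses 4 g fat, +552.0 mg potassium (running total 840.0 mg).
Take 2.2 servings of milk: uses 11 g fat, +840.4 mg potassium (running total 1680.4 mg).
Filling greedily by potassium-per-g fat is optimal for one linear limit, giving 1680.4 mg.

1680.4 mg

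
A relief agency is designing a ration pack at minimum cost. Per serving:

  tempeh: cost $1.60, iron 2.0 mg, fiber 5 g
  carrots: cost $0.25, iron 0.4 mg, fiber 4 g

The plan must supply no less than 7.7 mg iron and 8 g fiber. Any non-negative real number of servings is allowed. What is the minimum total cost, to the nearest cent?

$4.81

This is a tiny linear program; its minimum lies at a vertex of the feasible set. List the vertices and price them.
tempeh only: max(7.7/2.0, 8/5) = 3.85 servings → $6.16.
carrots only: max(7.7/0.4, 8/4) = 19.25 servings → $4.81.
tempeh + carrots: the both-tight solution has a negative serving — not a feasible corner.
So the least-cost plan costs $4.81.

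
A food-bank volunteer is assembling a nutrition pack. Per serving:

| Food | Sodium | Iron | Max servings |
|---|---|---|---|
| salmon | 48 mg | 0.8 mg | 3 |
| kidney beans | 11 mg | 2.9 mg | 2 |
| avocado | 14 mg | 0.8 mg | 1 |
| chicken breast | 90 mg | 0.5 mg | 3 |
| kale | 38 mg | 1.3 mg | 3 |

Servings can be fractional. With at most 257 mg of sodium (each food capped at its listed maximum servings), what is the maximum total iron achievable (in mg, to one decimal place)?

Iron per mg sodium: kidney beans 0.2636, avocado 0.05714, kale 0.03421, salmon 0.01667, chicken breast 0.005556.
Take 2 servings of kidney beans: uses 22 mg sodium, +5.8 mg iron (running total 5.8 mg).
Take 1 serving of avocado: uses 14 mg sodium, +0.8 mg iron (running total 6.6 mg).
Take 3 servings of kale: uses 114 mg sodium, +3.9 mg iron (running total 10.5 mg).
Take 2.229 servings of salmon: uses 107 mg sodium, +1.8 mg iron (running total 12.3 mg).
Greedy by best ratio exhausts the sodium allowance optimally: 12.3 mg.

12.3 mg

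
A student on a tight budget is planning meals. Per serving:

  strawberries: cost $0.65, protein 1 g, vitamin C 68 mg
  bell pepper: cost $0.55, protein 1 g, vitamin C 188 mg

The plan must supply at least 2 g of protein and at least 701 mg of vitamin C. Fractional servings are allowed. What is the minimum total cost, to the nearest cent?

$2.05

Compare the cost at each extreme point of the feasible region.
strawberries only: max(2/1, 701/68) = 10.31 servings → $6.70.
bell pepper only: max(2/1, 701/188) = 3.729 servings → $2.05.
strawberries + bell pepper: intersection lies outside the first quadrant.
The minimum over all feasible corners is $2.05.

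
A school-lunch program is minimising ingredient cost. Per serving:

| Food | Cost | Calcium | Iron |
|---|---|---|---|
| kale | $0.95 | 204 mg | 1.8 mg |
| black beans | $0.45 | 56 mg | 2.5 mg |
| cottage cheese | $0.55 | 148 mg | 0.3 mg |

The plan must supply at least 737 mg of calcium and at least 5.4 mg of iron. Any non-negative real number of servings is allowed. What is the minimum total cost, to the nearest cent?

$3.13

kale only: max(737/204, 5.4/1.8) = 3.613 servings → $3.43.
black beans only: max(737/56, 5.4/2.5) = 13.16 servings → $5.92.
cottage cheese only: max(737/148, 5.4/0.3) = 18 servings → $9.90.
kale + black beans: intersection lies outside the first quadrant.
kale + cottage cheese with both tight: 2.817 servings and 1.096 servings → $3.28.
black beans + cottage cheese with both tight: 1.637 servings and 4.36 servings → $3.13.
The minimum over all feasible corners is $3.13.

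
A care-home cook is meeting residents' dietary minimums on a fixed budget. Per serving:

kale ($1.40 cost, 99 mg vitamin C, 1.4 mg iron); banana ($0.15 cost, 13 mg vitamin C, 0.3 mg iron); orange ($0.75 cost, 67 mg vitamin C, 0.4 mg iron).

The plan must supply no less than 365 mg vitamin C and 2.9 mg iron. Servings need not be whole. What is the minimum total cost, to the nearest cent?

$4.10

kale only: max(365/99, 2.9/1.4) = 3.687 servings → $5.16.
banana only: max(365/13, 2.9/0.3) = 28.08 servings → $4.21.
orange only: max(365/67, 2.9/0.4) = 7.25 servings → $5.44.
kale + banana: intersection lies outside the first quadrant.
kale + orange with both tight: 0.8911 servings and 4.131 servings → $4.35.
banana + orange with both tight: 3.242 servings and 4.819 servings → $4.10.
So the least-cost plan costs $4.10.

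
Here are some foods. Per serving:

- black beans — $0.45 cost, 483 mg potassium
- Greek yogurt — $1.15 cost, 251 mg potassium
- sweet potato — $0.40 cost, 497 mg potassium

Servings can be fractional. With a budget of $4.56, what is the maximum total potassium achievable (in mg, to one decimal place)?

5665.8 mg

Potassium per dollar: sweet potato 1242, black beans 1073, Greek yogurt 218.3.
With no serving limits, spend the whole cost allowance on sweet potato: $4.56 / $0.40 × 497 mg = 5665.8 mg.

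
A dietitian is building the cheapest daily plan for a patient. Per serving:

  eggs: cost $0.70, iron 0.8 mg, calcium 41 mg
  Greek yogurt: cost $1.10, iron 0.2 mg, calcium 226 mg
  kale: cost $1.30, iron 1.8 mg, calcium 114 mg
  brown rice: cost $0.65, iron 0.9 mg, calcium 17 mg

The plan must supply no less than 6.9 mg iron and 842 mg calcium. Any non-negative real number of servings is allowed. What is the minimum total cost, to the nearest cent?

$6.80

Check every corner: each single food scaled to meet both minima, and each pair solved so both constraints bind.
eggs only: max(6.9/0.8, 842/41) = 20.54 servings → $14.38.
Greek yogurt only: max(6.9/0.2, 842/226) = 34.5 servings → $37.95.
kale only: max(6.9/1.8, 842/114) = 7.386 servings → $9.60.
brown rice only: max(6.9/0.9, 842/17) = 49.53 servings → $32.19.
eggs + Greek yogurt with both tight: 8.059 servings and 2.264 servings → $8.13.
eggs + kale: the both-tight solution has a negative serving — not a feasible corner.
eggs + brown rice: the both-tight solution has a negative serving — not a feasible corner.
Greek yogurt + kale with both tight: 1.898 servings and 3.622 servings → $6.80.
Greek yogurt + brown rice with both tight: 3.203 servings and 6.955 servings → $8.04.
kale + brown rice: intersection lies outside the first quadrant.
So the least-cost plan costs $6.80.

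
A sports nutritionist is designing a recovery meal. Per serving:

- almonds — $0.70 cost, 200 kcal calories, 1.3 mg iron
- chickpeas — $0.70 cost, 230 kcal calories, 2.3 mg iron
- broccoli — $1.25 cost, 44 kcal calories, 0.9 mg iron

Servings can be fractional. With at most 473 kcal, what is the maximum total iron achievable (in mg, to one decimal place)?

9.7 mg

Iron per kcal: broccoli 0.02045, chickpeas 0.01, almonds 0.0065.
With no serving limits, spend the whole calories allowance on broccoli: 473 kcal / 44 kcal × 0.9 mg = 9.7 mg.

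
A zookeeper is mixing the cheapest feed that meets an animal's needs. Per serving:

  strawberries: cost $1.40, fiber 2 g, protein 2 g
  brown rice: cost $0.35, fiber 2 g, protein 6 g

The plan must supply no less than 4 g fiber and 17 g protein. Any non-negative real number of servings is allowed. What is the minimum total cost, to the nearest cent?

strawberries only: max(4/2, 17/2) = 8.5 servings → $11.90.
brown rice only: max(4/2, 17/6) = 2.833 servings → $0.99.
strawberries + brown rice: intersection lies outside the first quadrant.
Cheapest feasible corner: $0.99.

$0.99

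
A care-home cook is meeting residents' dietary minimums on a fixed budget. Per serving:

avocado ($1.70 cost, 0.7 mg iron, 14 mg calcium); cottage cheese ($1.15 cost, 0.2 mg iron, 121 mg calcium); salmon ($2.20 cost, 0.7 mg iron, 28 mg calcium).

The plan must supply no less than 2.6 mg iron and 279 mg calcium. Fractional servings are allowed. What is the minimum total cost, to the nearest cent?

At the optimum either one food covers both requirements or two foods hit both targets exactly; no other combination can be cheaper.
avocado only: max(2.6/0.7, 279/14) = 19.93 servings → $33.88.
cottage cheese only: max(2.6/0.2, 279/121) = 13 servings → $14.95.
salmon only: max(2.6/0.7, 279/28) = 9.964 servings → $21.92.
avocado + cottage cheese with both tight: 3.16 servings and 1.94 servings → $7.60.
avocado + salmon with both targets exact would need a negative amount; discard.
cottage cheese + salmon with both tight: 1.549 servings and 3.272 servings → $8.98.
Cheapest feasible corner: $7.60.

$7.60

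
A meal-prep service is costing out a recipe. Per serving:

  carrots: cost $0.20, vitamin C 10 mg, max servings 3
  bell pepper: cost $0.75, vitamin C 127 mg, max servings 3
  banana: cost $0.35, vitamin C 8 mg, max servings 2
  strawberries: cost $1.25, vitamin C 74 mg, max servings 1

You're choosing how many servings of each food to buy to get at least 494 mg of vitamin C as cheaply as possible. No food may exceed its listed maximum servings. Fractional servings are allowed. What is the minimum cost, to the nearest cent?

$4.49

Cost per mg of vitamin C: bell pepper $0.0059, strawberries $0.0169, carrots $0.0200, banana $0.0437.
Take 3 servings of bell pepper: +381.0 mg vitamin C for $2.25 (total $2.25, still need 113.0 mg).
Take 1 serving of strawberries: +74.0 mg vitamin C for $1.25 (total $3.50, still need 39.0 mg).
Take 3 servings of carrots: +30.0 mg vitamin C for $0.60 (total $4.10, still need 9.0 mg).
Take 1.125 servings of banana: +9.0 mg vitamin C for $0.39 (total $4.49, still need 0.0 mg).
Greedy by cheapest-per-mg is optimal for a single linear constraint, so the minimum cost is $4.49.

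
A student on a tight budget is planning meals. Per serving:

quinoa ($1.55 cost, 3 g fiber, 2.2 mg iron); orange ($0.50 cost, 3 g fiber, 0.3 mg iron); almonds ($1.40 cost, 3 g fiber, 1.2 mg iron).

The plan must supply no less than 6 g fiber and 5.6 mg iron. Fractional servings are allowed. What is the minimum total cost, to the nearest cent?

$3.95

An LP optimum is at a vertex; with two nutrient constraints at most two foods are used. Check each candidate.
quinoa only: max(6/3, 5.6/2.2) = 2.545 servings → $3.95.
orange only: max(6/3, 5.6/0.3) = 18.67 servings → $9.33.
almonds only: max(6/3, 5.6/1.2) = 4.667 servings → $6.53.
quinoa + orange with both targets exact would need a negative amount; discard.
quinoa + almonds with both targets exact would need a negative amount; discard.
orange + almonds with both targets exact would need a negative amount; discard.
Cheapest feasible corner: $3.95.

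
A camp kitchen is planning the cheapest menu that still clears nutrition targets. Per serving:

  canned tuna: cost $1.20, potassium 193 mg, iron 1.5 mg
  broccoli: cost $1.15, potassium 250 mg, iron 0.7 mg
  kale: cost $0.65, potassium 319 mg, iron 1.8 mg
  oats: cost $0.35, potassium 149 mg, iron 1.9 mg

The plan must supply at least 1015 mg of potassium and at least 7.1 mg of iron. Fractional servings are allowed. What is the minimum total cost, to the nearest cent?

$2.13

canned tuna only: max(1015/193, 7.1/1.5) = 5.259 servings → $6.31.
broccoli only: max(1015/250, 7.1/0.7) = 10.14 servings → $11.66.
kale only: max(1015/319, 7.1/1.8) = 3.944 servings → $2.56.
oats only: max(1015/149, 7.1/1.9) = 6.812 servings → $2.38.
canned tuna + broccoli with both tight: 4.437 servings and 0.6344 servings → $6.05.
canned tuna + kale with both tight: 3.34 servings and 1.161 servings → $4.76.
canned tuna + oats: intersection lies outside the first quadrant.
broccoli + kale: intersection lies outside the first quadrant.
broccoli + oats with both tight: 2.349 servings and 2.872 servings → $3.71.
kale + oats with both tight: 2.577 servings and 1.296 servings → $2.13.
Cheapest feasible corner: $2.13.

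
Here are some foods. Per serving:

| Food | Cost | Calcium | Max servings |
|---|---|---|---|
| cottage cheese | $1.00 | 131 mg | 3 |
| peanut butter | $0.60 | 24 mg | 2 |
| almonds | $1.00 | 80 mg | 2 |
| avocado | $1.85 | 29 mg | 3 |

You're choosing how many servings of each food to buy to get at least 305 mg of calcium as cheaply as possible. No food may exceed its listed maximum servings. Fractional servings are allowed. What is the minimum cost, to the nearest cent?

Cost per mg of calcium: cottage cheese $0.0076, almonds $0.0125, peanut butter $0.0250, avocado $0.0638.
Take 2.328 servings of cottage cheese: +305.0 mg calcium for $2.33 (total $2.33, still need 0.0 mg).
Greedy by cheapest-per-mg is optimal for a single linear constraint, so the minimum cost is $2.33.

$2.33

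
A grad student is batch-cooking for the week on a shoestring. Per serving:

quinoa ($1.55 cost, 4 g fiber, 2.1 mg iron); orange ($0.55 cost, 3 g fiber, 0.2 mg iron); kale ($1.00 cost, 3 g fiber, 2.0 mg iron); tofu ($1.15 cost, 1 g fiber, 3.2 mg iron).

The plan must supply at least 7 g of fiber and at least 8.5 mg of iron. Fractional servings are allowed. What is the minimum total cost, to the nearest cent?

The cheapest plan sits at a corner of the feasible region — with two constraints it uses at most two foods.
quinoa only: max(7/4, 8.5/2.1) = 4.048 servings → $6.27.
orange only: max(7/3, 8.5/0.2) = 42.5 servings → $23.38.
kale only: max(7/3, 8.5/2.0) = 4.25 servings → $4.25.
tofu only: max(7/1, 8.5/3.2) = 7 servings → $8.05.
quinoa + orange: intersection lies outside the first quadrant.
quinoa + kale with both targets exact would need a negative amount; discard.
quinoa + tofu with both tight: 1.299 servings and 1.804 servings → $4.09.
orange + kale: intersection lies outside the first quadrant.
orange + tofu with both tight: 1.479 servings and 2.564 servings → $3.76.
kale + tofu with both tight: 1.829 servings and 1.513 servings → $3.57.
Cheapest feasible corner: $3.57.

$3.57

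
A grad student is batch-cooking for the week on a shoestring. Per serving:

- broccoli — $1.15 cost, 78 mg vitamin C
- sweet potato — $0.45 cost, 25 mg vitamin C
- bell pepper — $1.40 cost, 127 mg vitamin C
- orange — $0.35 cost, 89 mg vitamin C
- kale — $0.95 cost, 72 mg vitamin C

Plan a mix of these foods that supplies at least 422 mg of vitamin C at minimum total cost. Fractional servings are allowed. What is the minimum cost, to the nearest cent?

Cost per mg of vitamin C: orange $0.0039, bell pepper $0.0110, kale $0.0132, broccoli $0.0147, sweet potato $0.0180.
With no serving limits, use only orange: 422 mg / 89 mg = 4.742 servings × $0.35 = $1.66.

$1.66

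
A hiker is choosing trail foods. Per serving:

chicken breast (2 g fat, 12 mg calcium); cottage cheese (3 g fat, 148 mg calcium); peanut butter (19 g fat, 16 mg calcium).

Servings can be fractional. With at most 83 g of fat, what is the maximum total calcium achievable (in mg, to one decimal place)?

Calcium per g fat: cottage cheese 49.33, chicken breast 6, peanut butter 0.8421.
With no serving limits, spend the whole fat allowance on cottage cheese: 83 g / 3 g × 148 mg = 4094.7 mg.

4094.7 mg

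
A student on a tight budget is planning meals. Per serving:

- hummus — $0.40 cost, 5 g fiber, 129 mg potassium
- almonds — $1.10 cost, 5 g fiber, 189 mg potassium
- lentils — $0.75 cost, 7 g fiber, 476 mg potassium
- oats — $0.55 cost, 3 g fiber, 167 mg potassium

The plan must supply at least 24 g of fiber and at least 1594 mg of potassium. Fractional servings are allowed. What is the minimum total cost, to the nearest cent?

$2.55

hummus only: max(24/5, 1594/129) = 12.36 servings → $4.94.
almonds only: max(24/5, 1594/189) = 8.434 servings → $9.28.
lentils only: max(24/7, 1594/476) = 3.429 servings → $2.57.
oats only: max(24/3, 1594/167) = 9.545 servings → $5.25.
hummus + almonds with both targets exact would need a negative amount; discard.
hummus + lentils with both tight: 0.1801 servings and 3.3 servings → $2.55.
hummus + oats with both targets exact would need a negative amount; discard.
almonds + lentils with both tight: 0.2517 servings and 3.249 servings → $2.71.
almonds + oats: the both-tight solution has a negative serving — not a feasible corner.
lentils + oats with both tight: 2.988 servings and 1.027 servings → $2.81.
The minimum over all feasible corners is $2.55.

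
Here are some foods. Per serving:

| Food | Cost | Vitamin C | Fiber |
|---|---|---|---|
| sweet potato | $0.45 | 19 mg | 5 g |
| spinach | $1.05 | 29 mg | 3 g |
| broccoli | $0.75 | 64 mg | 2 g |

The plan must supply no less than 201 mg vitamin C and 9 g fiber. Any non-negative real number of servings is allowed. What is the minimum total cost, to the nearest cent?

A basic optimal solution has at most two foods positive. Try each food alone and each pair with both targets met exactly.
sweet potato only: max(201/19, 9/5) = 10.58 servings → $4.76.
spinach only: max(201/29, 9/3) = 6.931 servings → $7.28.
broccoli only: max(201/64, 9/2) = 4.5 servings → $3.38.
sweet potato + spinach: the both-tight solution has a negative serving — not a feasible corner.
sweet potato + broccoli with both tight: 0.617 servings and 2.957 servings → $2.50.
spinach + broccoli with both tight: 1.299 servings and 2.552 servings → $3.28.
So the least-cost plan costs $2.50.

$2.50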